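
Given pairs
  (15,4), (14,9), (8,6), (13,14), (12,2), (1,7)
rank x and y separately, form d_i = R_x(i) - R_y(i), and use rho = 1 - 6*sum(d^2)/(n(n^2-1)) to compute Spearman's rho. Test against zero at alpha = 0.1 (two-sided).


Step 1: Rank x and y separately (midranks; no ties here).
rank(x): 15->6, 14->5, 8->2, 13->4, 12->3, 1->1
rank(y): 4->2, 9->5, 6->3, 14->6, 2->1, 7->4
Step 2: d_i = R_x(i) - R_y(i); compute d_i^2.
  (6-2)^2=16, (5-5)^2=0, (2-3)^2=1, (4-6)^2=4, (3-1)^2=4, (1-4)^2=9
sum(d^2) = 34.
Step 3: rho = 1 - 6*34 / (6*(6^2 - 1)) = 1 - 204/210 = 0.028571.
Step 4: Under H0, t = rho * sqrt((n-2)/(1-rho^2)) = 0.0572 ~ t(4).
Step 5: Two-sided p-value from the t-distribution with 4 df = 0.957155.
Step 6: alpha = 0.1. fail to reject H0.

rho = 0.0286, p = 0.957155, fail to reject H0 at alpha = 0.1.


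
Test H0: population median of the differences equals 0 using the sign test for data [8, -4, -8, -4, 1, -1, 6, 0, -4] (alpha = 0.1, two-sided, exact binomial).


Step 1: Discard zero differences. Original n = 9; n_eff = number of nonzero differences = 8.
Nonzero differences (with sign): +8, -4, -8, -4, +1, -1, +6, -4
Step 2: Count signs: positive = 3, negative = 5.
Step 3: Under H0: P(positive) = 0.5, so the number of positives S ~ Bin(8, 0.5).
Step 4: Two-sided exact p-value = sum of Bin(8,0.5) probabilities at or below the observed probability = 0.726562.
Step 5: alpha = 0.1. fail to reject H0.

n_eff = 8, pos = 3, neg = 5, p = 0.726562, fail to reject H0.


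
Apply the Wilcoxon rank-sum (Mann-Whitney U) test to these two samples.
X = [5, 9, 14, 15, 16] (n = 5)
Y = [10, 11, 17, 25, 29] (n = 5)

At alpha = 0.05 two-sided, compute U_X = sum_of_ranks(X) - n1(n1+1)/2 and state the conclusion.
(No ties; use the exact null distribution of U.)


Step 1: Combine and sort all 10 observations; assign midranks.
sorted (value, group): (5,X), (9,X), (10,Y), (11,Y), (14,X), (15,X), (16,X), (17,Y), (25,Y), (29,Y)
ranks: 5->1, 9->2, 10->3, 11->4, 14->5, 15->6, 16->7, 17->8, 25->9, 29->10
Step 2: Rank sum for X: R1 = 1 + 2 + 5 + 6 + 7 = 21.
Step 3: U_X = R1 - n1(n1+1)/2 = 21 - 5*6/2 = 21 - 15 = 6.
       U_Y = n1*n2 - U_X = 25 - 6 = 19.
Step 4: No ties, so the exact null distribution of U (based on enumerating the C(10,5) = 252 equally likely rank assignments) gives the two-sided p-value.
Step 5: p-value = 0.222222; compare to alpha = 0.05. fail to reject H0.

U_X = 6, p = 0.222222, fail to reject H0 at alpha = 0.05.


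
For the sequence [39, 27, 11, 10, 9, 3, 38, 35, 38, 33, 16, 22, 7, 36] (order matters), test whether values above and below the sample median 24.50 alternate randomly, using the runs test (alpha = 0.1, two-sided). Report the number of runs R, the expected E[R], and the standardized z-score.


Step 1: Compute median = 24.50; label A = above, B = below.
Labels in order: AABBBBAAAABBBA  (n_A = 7, n_B = 7)
Step 2: Count runs R = 5.
Step 3: Under H0 (random ordering), E[R] = 2*n_A*n_B/(n_A+n_B) + 1 = 2*7*7/14 + 1 = 8.0000.
        Var[R] = 2*n_A*n_B*(2*n_A*n_B - n_A - n_B) / ((n_A+n_B)^2 * (n_A+n_B-1)) = 8232/2548 = 3.2308.
        SD[R] = 1.7974.
Step 4: Continuity-corrected z = (R + 0.5 - E[R]) / SD[R] = (5 + 0.5 - 8.0000) / 1.7974 = -1.3909.
Step 5: Two-sided p-value via normal approximation = 2*(1 - Phi(|z|)) = 0.164264.
Step 6: alpha = 0.1. fail to reject H0.

R = 5, z = -1.3909, p = 0.164264, fail to reject H0.


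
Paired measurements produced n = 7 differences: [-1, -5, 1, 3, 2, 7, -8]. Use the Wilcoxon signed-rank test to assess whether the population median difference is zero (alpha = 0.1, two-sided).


Step 1: Drop any zero differences (none here) and take |d_i|.
|d| = [1, 5, 1, 3, 2, 7, 8]
Step 2: Midrank |d_i| (ties get averaged ranks).
ranks: |1|->1.5, |5|->5, |1|->1.5, |3|->4, |2|->3, |7|->6, |8|->7
Step 3: Attach original signs; sum ranks with positive sign and with negative sign.
W+ = 1.5 + 4 + 3 + 6 = 14.5
W- = 1.5 + 5 + 7 = 13.5
(Check: W+ + W- = 28 should equal n(n+1)/2 = 28.)
Step 4: Test statistic W = min(W+, W-) = 13.5.
Step 5: Ties in |d|, so use the tie-corrected normal approximation.
        E[W] = n(n+1)/4 = 7*8/4 = 14.
        Tie groups: |d|=1 (t=2); sum(t^3 - t) = 6.
        Var[W] = n(n+1)(2n+1)/24 - sum(t^3-t)/48 = 840/24 - 6/48 = 34.875.
        z = (W - E[W]) / sqrt(Var[W]) = (13.5 - 14) / 5.9055 = -0.0847.
        Two-sided p = 2*Phi(z) = 0.932526.
Step 6: alpha = 0.1. fail to reject H0.

W+ = 14.5, W- = 13.5, W = min = 13.5, p = 0.932526, fail to reject H0.


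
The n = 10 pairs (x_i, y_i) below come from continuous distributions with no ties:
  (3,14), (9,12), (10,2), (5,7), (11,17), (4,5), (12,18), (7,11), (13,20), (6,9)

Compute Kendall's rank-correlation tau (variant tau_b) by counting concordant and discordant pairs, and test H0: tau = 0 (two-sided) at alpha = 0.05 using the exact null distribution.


Step 1: Enumerate the 45 unordered pairs (i,j) with i<j and classify each by sign(x_j-x_i) * sign(y_j-y_i).
  (1,2):dx=+6,dy=-2->D; (1,3):dx=+7,dy=-12->D; (1,4):dx=+2,dy=-7->D; (1,5):dx=+8,dy=+3->C
  (1,6):dx=+1,dy=-9->D; (1,7):dx=+9,dy=+4->C; (1,8):dx=+4,dy=-3->D; (1,9):dx=+10,dy=+6->C
  (1,10):dx=+3,dy=-5->D; (2,3):dx=+1,dy=-10->D; (2,4):dx=-4,dy=-5->C; (2,5):dx=+2,dy=+5->C
  (2,6):dx=-5,dy=-7->C; (2,7):dx=+3,dy=+6->C; (2,8):dx=-2,dy=-1->C; (2,9):dx=+4,dy=+8->C
  (2,10):dx=-3,dy=-3->C; (3,4):dx=-5,dy=+5->D; (3,5):dx=+1,dy=+15->C; (3,6):dx=-6,dy=+3->D
  (3,7):dx=+2,dy=+16->C; (3,8):dx=-3,dy=+9->D; (3,9):dx=+3,dy=+18->C; (3,10):dx=-4,dy=+7->D
  (4,5):dx=+6,dy=+10->C; (4,6):dx=-1,dy=-2->C; (4,7):dx=+7,dy=+11->C; (4,8):dx=+2,dy=+4->C
  (4,9):dx=+8,dy=+13->C; (4,10):dx=+1,dy=+2->C; (5,6):dx=-7,dy=-12->C; (5,7):dx=+1,dy=+1->C
  (5,8):dx=-4,dy=-6->C; (5,9):dx=+2,dy=+3->C; (5,10):dx=-5,dy=-8->C; (6,7):dx=+8,dy=+13->C
  (6,8):dx=+3,dy=+6->C; (6,9):dx=+9,dy=+15->C; (6,10):dx=+2,dy=+4->C; (7,8):dx=-5,dy=-7->C
  (7,9):dx=+1,dy=+2->C; (7,10):dx=-6,dy=-9->C; (8,9):dx=+6,dy=+9->C; (8,10):dx=-1,dy=-2->C
  (9,10):dx=-7,dy=-11->C
Step 2: C = 34, D = 11, total pairs = 45.
Step 3: tau = (C - D)/(n(n-1)/2) = (34 - 11)/45 = 0.511111.
Step 4: Exact two-sided p-value (enumerate n! = 3628800 permutations of y under H0): p = 0.046623.
Step 5: alpha = 0.05. reject H0.

tau_b = 0.5111 (C=34, D=11), p = 0.046623, reject H0.


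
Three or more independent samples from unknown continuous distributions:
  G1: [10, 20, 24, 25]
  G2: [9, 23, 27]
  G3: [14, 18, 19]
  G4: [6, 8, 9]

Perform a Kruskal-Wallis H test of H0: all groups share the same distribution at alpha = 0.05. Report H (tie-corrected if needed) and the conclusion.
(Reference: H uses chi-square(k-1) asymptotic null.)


Step 1: Combine all N = 13 observations and assign midranks.
sorted (value, group, rank): (6,G4,1), (8,G4,2), (9,G2,3.5), (9,G4,3.5), (10,G1,5), (14,G3,6), (18,G3,7), (19,G3,8), (20,G1,9), (23,G2,10), (24,G1,11), (25,G1,12), (27,G2,13)
Step 2: Sum ranks within each group.
R_1 = 37 (n_1 = 4)
R_2 = 26.5 (n_2 = 3)
R_3 = 21 (n_3 = 3)
R_4 = 6.5 (n_4 = 3)
Step 3: H = 12/(N(N+1)) * sum(R_i^2/n_i) - 3(N+1)
     = 12/(13*14) * (37^2/4 + 26.5^2/3 + 21^2/3 + 6.5^2/3) - 3*14
     = 0.065934 * 737.417 - 42
     = 6.620879.
Step 4: Ties present; correction factor C = 1 - 6/(13^3 - 13) = 0.997253. Corrected H = 6.620879 / 0.997253 = 6.639118.
Step 5: Under H0, H ~ chi^2(3); p-value = 0.084335.
Step 6: alpha = 0.05. fail to reject H0.

H = 6.6391, df = 3, p = 0.084335, fail to reject H0.


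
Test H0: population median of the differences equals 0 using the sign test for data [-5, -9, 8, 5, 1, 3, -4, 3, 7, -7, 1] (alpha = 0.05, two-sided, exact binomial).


Step 1: Discard zero differences. Original n = 11; n_eff = number of nonzero differences = 11.
Nonzero differences (with sign): -5, -9, +8, +5, +1, +3, -4, +3, +7, -7, +1
Step 2: Count signs: positive = 7, negative = 4.
Step 3: Under H0: P(positive) = 0.5, so the number of positives S ~ Bin(11, 0.5).
Step 4: Two-sided exact p-value = sum of Bin(11,0.5) probabilities at or below the observed probability = 0.548828.
Step 5: alpha = 0.05. fail to reject H0.

n_eff = 11, pos = 7, neg = 4, p = 0.548828, fail to reject H0.


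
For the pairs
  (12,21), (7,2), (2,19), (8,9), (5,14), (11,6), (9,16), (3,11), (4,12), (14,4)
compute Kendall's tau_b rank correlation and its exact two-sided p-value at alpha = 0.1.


Step 1: Enumerate the 45 unordered pairs (i,j) with i<j and classify each by sign(x_j-x_i) * sign(y_j-y_i).
  (1,2):dx=-5,dy=-19->C; (1,3):dx=-10,dy=-2->C; (1,4):dx=-4,dy=-12->C; (1,5):dx=-7,dy=-7->C
  (1,6):dx=-1,dy=-15->C; (1,7):dx=-3,dy=-5->C; (1,8):dx=-9,dy=-10->C; (1,9):dx=-8,dy=-9->C
  (1,10):dx=+2,dy=-17->D; (2,3):dx=-5,dy=+17->D; (2,4):dx=+1,dy=+7->C; (2,5):dx=-2,dy=+12->D
  (2,6):dx=+4,dy=+4->C; (2,7):dx=+2,dy=+14->C; (2,8):dx=-4,dy=+9->D; (2,9):dx=-3,dy=+10->D
  (2,10):dx=+7,dy=+2->C; (3,4):dx=+6,dy=-10->D; (3,5):dx=+3,dy=-5->D; (3,6):dx=+9,dy=-13->D
  (3,7):dx=+7,dy=-3->D; (3,8):dx=+1,dy=-8->D; (3,9):dx=+2,dy=-7->D; (3,10):dx=+12,dy=-15->D
  (4,5):dx=-3,dy=+5->D; (4,6):dx=+3,dy=-3->D; (4,7):dx=+1,dy=+7->C; (4,8):dx=-5,dy=+2->D
  (4,9):dx=-4,dy=+3->D; (4,10):dx=+6,dy=-5->D; (5,6):dx=+6,dy=-8->D; (5,7):dx=+4,dy=+2->C
  (5,8):dx=-2,dy=-3->C; (5,9):dx=-1,dy=-2->C; (5,10):dx=+9,dy=-10->D; (6,7):dx=-2,dy=+10->D
  (6,8):dx=-8,dy=+5->D; (6,9):dx=-7,dy=+6->D; (6,10):dx=+3,dy=-2->D; (7,8):dx=-6,dy=-5->C
  (7,9):dx=-5,dy=-4->C; (7,10):dx=+5,dy=-12->D; (8,9):dx=+1,dy=+1->C; (8,10):dx=+11,dy=-7->D
  (9,10):dx=+10,dy=-8->D
Step 2: C = 19, D = 26, total pairs = 45.
Step 3: tau = (C - D)/(n(n-1)/2) = (19 - 26)/45 = -0.155556.
Step 4: Exact two-sided p-value (enumerate n! = 3628800 permutations of y under H0): p = 0.600654.
Step 5: alpha = 0.1. fail to reject H0.

tau_b = -0.1556 (C=19, D=26), p = 0.600654, fail to reject H0.


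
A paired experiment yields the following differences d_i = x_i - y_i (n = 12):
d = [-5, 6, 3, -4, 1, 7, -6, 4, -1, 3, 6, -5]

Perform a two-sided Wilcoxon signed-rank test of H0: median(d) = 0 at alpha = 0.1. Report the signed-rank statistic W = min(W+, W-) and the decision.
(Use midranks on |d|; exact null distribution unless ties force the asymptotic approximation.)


Step 1: Drop any zero differences (none here) and take |d_i|.
|d| = [5, 6, 3, 4, 1, 7, 6, 4, 1, 3, 6, 5]
Step 2: Midrank |d_i| (ties get averaged ranks).
ranks: |5|->7.5, |6|->10, |3|->3.5, |4|->5.5, |1|->1.5, |7|->12, |6|->10, |4|->5.5, |1|->1.5, |3|->3.5, |6|->10, |5|->7.5
Step 3: Attach original signs; sum ranks with positive sign and with negative sign.
W+ = 10 + 3.5 + 1.5 + 12 + 5.5 + 3.5 + 10 = 46
W- = 7.5 + 5.5 + 10 + 1.5 + 7.5 = 32
(Check: W+ + W- = 78 should equal n(n+1)/2 = 78.)
Step 4: Test statistic W = min(W+, W-) = 32.
Step 5: Ties in |d|, so use the tie-corrected normal approximation.
        E[W] = n(n+1)/4 = 12*13/4 = 39.
        Tie groups: |d|=1 (t=2), |d|=3 (t=2), |d|=4 (t=2), |d|=5 (t=2), |d|=6 (t=3); sum(t^3 - t) = 48.
        Var[W] = n(n+1)(2n+1)/24 - sum(t^3-t)/48 = 3900/24 - 48/48 = 161.5.
        z = (W - E[W]) / sqrt(Var[W]) = (32 - 39) / 12.7083 = -0.5508.
        Two-sided p = 2*Phi(z) = 0.581755.
Step 6: alpha = 0.1. fail to reject H0.

W+ = 46, W- = 32, W = min = 32, p = 0.581755, fail to reject H0.


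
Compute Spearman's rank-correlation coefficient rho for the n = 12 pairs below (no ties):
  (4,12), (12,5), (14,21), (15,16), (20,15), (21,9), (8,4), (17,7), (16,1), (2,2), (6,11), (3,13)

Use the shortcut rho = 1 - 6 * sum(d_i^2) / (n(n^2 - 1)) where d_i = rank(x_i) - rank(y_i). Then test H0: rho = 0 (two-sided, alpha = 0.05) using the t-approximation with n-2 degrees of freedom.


Step 1: Rank x and y separately (midranks; no ties here).
rank(x): 4->3, 12->6, 14->7, 15->8, 20->11, 21->12, 8->5, 17->10, 16->9, 2->1, 6->4, 3->2
rank(y): 12->8, 5->4, 21->12, 16->11, 15->10, 9->6, 4->3, 7->5, 1->1, 2->2, 11->7, 13->9
Step 2: d_i = R_x(i) - R_y(i); compute d_i^2.
  (3-8)^2=25, (6-4)^2=4, (7-12)^2=25, (8-11)^2=9, (11-10)^2=1, (12-6)^2=36, (5-3)^2=4, (10-5)^2=25, (9-1)^2=64, (1-2)^2=1, (4-7)^2=9, (2-9)^2=49
sum(d^2) = 252.
Step 3: rho = 1 - 6*252 / (12*(12^2 - 1)) = 1 - 1512/1716 = 0.118881.
Step 4: Under H0, t = rho * sqrt((n-2)/(1-rho^2)) = 0.3786 ~ t(10).
Step 5: Two-sided p-value from the t-distribution with 10 df = 0.712884.
Step 6: alpha = 0.05. fail to reject H0.

rho = 0.1189, p = 0.712884, fail to reject H0 at alpha = 0.05.


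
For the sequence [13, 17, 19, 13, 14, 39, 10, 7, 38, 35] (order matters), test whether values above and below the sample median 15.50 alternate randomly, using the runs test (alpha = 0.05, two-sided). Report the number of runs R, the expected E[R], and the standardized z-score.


Step 1: Compute median = 15.50; label A = above, B = below.
Labels in order: BAABBABBAA  (n_A = 5, n_B = 5)
Step 2: Count runs R = 6.
Step 3: Under H0 (random ordering), E[R] = 2*n_A*n_B/(n_A+n_B) + 1 = 2*5*5/10 + 1 = 6.0000.
        Var[R] = 2*n_A*n_B*(2*n_A*n_B - n_A - n_B) / ((n_A+n_B)^2 * (n_A+n_B-1)) = 2000/900 = 2.2222.
        SD[R] = 1.4907.
Step 4: R = E[R], so z = 0 with no continuity correction.
Step 5: Two-sided p-value via normal approximation = 2*(1 - Phi(|z|)) = 1.000000.
Step 6: alpha = 0.05. fail to reject H0.

R = 6, z = 0.0000, p = 1.000000, fail to reject H0.


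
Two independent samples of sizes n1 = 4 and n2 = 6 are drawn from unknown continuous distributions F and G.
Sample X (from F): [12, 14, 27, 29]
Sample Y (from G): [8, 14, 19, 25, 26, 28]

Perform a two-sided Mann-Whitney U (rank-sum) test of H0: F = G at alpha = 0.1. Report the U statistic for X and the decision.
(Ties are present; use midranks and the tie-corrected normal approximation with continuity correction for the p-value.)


Step 1: Combine and sort all 10 observations; assign midranks.
sorted (value, group): (8,Y), (12,X), (14,X), (14,Y), (19,Y), (25,Y), (26,Y), (27,X), (28,Y), (29,X)
ranks: 8->1, 12->2, 14->3.5, 14->3.5, 19->5, 25->6, 26->7, 27->8, 28->9, 29->10
Step 2: Rank sum for X: R1 = 2 + 3.5 + 8 + 10 = 23.5.
Step 3: U_X = R1 - n1(n1+1)/2 = 23.5 - 4*5/2 = 23.5 - 10 = 13.5.
       U_Y = n1*n2 - U_X = 24 - 13.5 = 10.5.
Step 4: Ties are present, so use the tie-corrected normal approximation (with continuity correction) for the p-value.
Step 5: p-value = 0.830664; compare to alpha = 0.1. fail to reject H0.

U_X = 13.5, p = 0.830664, fail to reject H0 at alpha = 0.1.


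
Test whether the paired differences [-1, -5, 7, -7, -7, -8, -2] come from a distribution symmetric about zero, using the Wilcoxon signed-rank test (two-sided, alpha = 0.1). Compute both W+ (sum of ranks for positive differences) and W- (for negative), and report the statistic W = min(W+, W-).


Step 1: Drop any zero differences (none here) and take |d_i|.
|d| = [1, 5, 7, 7, 7, 8, 2]
Step 2: Midrank |d_i| (ties get averaged ranks).
ranks: |1|->1, |5|->3, |7|->5, |7|->5, |7|->5, |8|->7, |2|->2
Step 3: Attach original signs; sum ranks with positive sign and with negative sign.
W+ = 5 = 5
W- = 1 + 3 + 5 + 5 + 7 + 2 = 23
(Check: W+ + W- = 28 should equal n(n+1)/2 = 28.)
Step 4: Test statistic W = min(W+, W-) = 5.
Step 5: Ties in |d|, so use the tie-corrected normal approximation.
        E[W] = n(n+1)/4 = 7*8/4 = 14.
        Tie groups: |d|=7 (t=3); sum(t^3 - t) = 24.
        Var[W] = n(n+1)(2n+1)/24 - sum(t^3-t)/48 = 840/24 - 24/48 = 34.5.
        z = (W - E[W]) / sqrt(Var[W]) = (5 - 14) / 5.8737 = -1.5323.
        Two-sided p = 2*Phi(z) = 0.125458.
Step 6: alpha = 0.1. fail to reject H0.

W+ = 5, W- = 23, W = min = 5, p = 0.125458, fail to reject H0.


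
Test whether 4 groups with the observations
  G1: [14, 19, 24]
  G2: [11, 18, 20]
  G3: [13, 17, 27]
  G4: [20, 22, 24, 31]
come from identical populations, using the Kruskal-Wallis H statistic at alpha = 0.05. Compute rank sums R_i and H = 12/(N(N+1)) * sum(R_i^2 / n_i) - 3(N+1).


Step 1: Combine all N = 13 observations and assign midranks.
sorted (value, group, rank): (11,G2,1), (13,G3,2), (14,G1,3), (17,G3,4), (18,G2,5), (19,G1,6), (20,G2,7.5), (20,G4,7.5), (22,G4,9), (24,G1,10.5), (24,G4,10.5), (27,G3,12), (31,G4,13)
Step 2: Sum ranks within each group.
R_1 = 19.5 (n_1 = 3)
R_2 = 13.5 (n_2 = 3)
R_3 = 18 (n_3 = 3)
R_4 = 40 (n_4 = 4)
Step 3: H = 12/(N(N+1)) * sum(R_i^2/n_i) - 3(N+1)
     = 12/(13*14) * (19.5^2/3 + 13.5^2/3 + 18^2/3 + 40^2/4) - 3*14
     = 0.065934 * 695.5 - 42
     = 3.857143.
Step 4: Ties present; correction factor C = 1 - 12/(13^3 - 13) = 0.994505. Corrected H = 3.857143 / 0.994505 = 3.878453.
Step 5: Under H0, H ~ chi^2(3); p-value = 0.274892.
Step 6: alpha = 0.05. fail to reject H0.

H = 3.8785, df = 3, p = 0.274892, fail to reject H0.


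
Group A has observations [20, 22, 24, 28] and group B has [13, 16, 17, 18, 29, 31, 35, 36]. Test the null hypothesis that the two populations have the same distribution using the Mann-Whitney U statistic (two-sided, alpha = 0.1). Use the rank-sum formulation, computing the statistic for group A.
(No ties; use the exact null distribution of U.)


Step 1: Combine and sort all 12 observations; assign midranks.
sorted (value, group): (13,Y), (16,Y), (17,Y), (18,Y), (20,X), (22,X), (24,X), (28,X), (29,Y), (31,Y), (35,Y), (36,Y)
ranks: 13->1, 16->2, 17->3, 18->4, 20->5, 22->6, 24->7, 28->8, 29->9, 31->10, 35->11, 36->12
Step 2: Rank sum for X: R1 = 5 + 6 + 7 + 8 = 26.
Step 3: U_X = R1 - n1(n1+1)/2 = 26 - 4*5/2 = 26 - 10 = 16.
       U_Y = n1*n2 - U_X = 32 - 16 = 16.
Step 4: No ties, so the exact null distribution of U (based on enumerating the C(12,4) = 495 equally likely rank assignments) gives the two-sided p-value.
Step 5: p-value = 1.000000; compare to alpha = 0.1. fail to reject H0.

U_X = 16, p = 1.000000, fail to reject H0 at alpha = 0.1.


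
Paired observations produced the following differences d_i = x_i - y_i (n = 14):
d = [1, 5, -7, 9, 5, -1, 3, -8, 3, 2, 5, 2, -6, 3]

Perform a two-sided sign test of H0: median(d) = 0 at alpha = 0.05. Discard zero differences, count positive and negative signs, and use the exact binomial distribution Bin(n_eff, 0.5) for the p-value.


Step 1: Discard zero differences. Original n = 14; n_eff = number of nonzero differences = 14.
Nonzero differences (with sign): +1, +5, -7, +9, +5, -1, +3, -8, +3, +2, +5, +2, -6, +3
Step 2: Count signs: positive = 10, negative = 4.
Step 3: Under H0: P(positive) = 0.5, so the number of positives S ~ Bin(14, 0.5).
Step 4: Two-sided exact p-value = sum of Bin(14,0.5) probabilities at or below the observed probability = 0.179565.
Step 5: alpha = 0.05. fail to reject H0.

n_eff = 14, pos = 10, neg = 4, p = 0.179565, fail to reject H0.


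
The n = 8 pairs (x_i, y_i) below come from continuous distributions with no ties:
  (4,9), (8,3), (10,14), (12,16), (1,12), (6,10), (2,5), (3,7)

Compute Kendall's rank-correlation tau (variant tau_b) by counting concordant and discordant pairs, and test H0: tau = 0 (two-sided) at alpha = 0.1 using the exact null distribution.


Step 1: Enumerate the 28 unordered pairs (i,j) with i<j and classify each by sign(x_j-x_i) * sign(y_j-y_i).
  (1,2):dx=+4,dy=-6->D; (1,3):dx=+6,dy=+5->C; (1,4):dx=+8,dy=+7->C; (1,5):dx=-3,dy=+3->D
  (1,6):dx=+2,dy=+1->C; (1,7):dx=-2,dy=-4->C; (1,8):dx=-1,dy=-2->C; (2,3):dx=+2,dy=+11->C
  (2,4):dx=+4,dy=+13->C; (2,5):dx=-7,dy=+9->D; (2,6):dx=-2,dy=+7->D; (2,7):dx=-6,dy=+2->D
  (2,8):dx=-5,dy=+4->D; (3,4):dx=+2,dy=+2->C; (3,5):dx=-9,dy=-2->C; (3,6):dx=-4,dy=-4->C
  (3,7):dx=-8,dy=-9->C; (3,8):dx=-7,dy=-7->C; (4,5):dx=-11,dy=-4->C; (4,6):dx=-6,dy=-6->C
  (4,7):dx=-10,dy=-11->C; (4,8):dx=-9,dy=-9->C; (5,6):dx=+5,dy=-2->D; (5,7):dx=+1,dy=-7->D
  (5,8):dx=+2,dy=-5->D; (6,7):dx=-4,dy=-5->C; (6,8):dx=-3,dy=-3->C; (7,8):dx=+1,dy=+2->C
Step 2: C = 19, D = 9, total pairs = 28.
Step 3: tau = (C - D)/(n(n-1)/2) = (19 - 9)/28 = 0.357143.
Step 4: Exact two-sided p-value (enumerate n! = 40320 permutations of y under H0): p = 0.275099.
Step 5: alpha = 0.1. fail to reject H0.

tau_b = 0.3571 (C=19, D=9), p = 0.275099, fail to reject H0.


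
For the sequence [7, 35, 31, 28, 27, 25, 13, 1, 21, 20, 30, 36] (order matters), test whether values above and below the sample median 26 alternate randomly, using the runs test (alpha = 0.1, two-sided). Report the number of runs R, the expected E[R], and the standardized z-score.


Step 1: Compute median = 26; label A = above, B = below.
Labels in order: BAAAABBBBBAA  (n_A = 6, n_B = 6)
Step 2: Count runs R = 4.
Step 3: Under H0 (random ordering), E[R] = 2*n_A*n_B/(n_A+n_B) + 1 = 2*6*6/12 + 1 = 7.0000.
        Var[R] = 2*n_A*n_B*(2*n_A*n_B - n_A - n_B) / ((n_A+n_B)^2 * (n_A+n_B-1)) = 4320/1584 = 2.7273.
        SD[R] = 1.6514.
Step 4: Continuity-corrected z = (R + 0.5 - E[R]) / SD[R] = (4 + 0.5 - 7.0000) / 1.6514 = -1.5138.
Step 5: Two-sided p-value via normal approximation = 2*(1 - Phi(|z|)) = 0.130070.
Step 6: alpha = 0.1. fail to reject H0.

R = 4, z = -1.5138, p = 0.130070, fail to reject H0.


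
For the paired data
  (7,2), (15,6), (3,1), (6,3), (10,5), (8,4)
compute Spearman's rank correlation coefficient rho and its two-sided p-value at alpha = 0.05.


Step 1: Rank x and y separately (midranks; no ties here).
rank(x): 7->3, 15->6, 3->1, 6->2, 10->5, 8->4
rank(y): 2->2, 6->6, 1->1, 3->3, 5->5, 4->4
Step 2: d_i = R_x(i) - R_y(i); compute d_i^2.
  (3-2)^2=1, (6-6)^2=0, (1-1)^2=0, (2-3)^2=1, (5-5)^2=0, (4-4)^2=0
sum(d^2) = 2.
Step 3: rho = 1 - 6*2 / (6*(6^2 - 1)) = 1 - 12/210 = 0.942857.
Step 4: Under H0, t = rho * sqrt((n-2)/(1-rho^2)) = 5.6595 ~ t(4).
Step 5: Two-sided p-value from the t-distribution with 4 df = 0.004805.
Step 6: alpha = 0.05. reject H0.

rho = 0.9429, p = 0.004805, reject H0 at alpha = 0.05.


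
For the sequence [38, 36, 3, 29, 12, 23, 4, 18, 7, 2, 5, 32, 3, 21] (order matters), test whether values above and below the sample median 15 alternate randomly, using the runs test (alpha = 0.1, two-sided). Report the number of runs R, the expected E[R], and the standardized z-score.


Step 1: Compute median = 15; label A = above, B = below.
Labels in order: AABABABABBBABA  (n_A = 7, n_B = 7)
Step 2: Count runs R = 11.
Step 3: Under H0 (random ordering), E[R] = 2*n_A*n_B/(n_A+n_B) + 1 = 2*7*7/14 + 1 = 8.0000.
        Var[R] = 2*n_A*n_B*(2*n_A*n_B - n_A - n_B) / ((n_A+n_B)^2 * (n_A+n_B-1)) = 8232/2548 = 3.2308.
        SD[R] = 1.7974.
Step 4: Continuity-corrected z = (R - 0.5 - E[R]) / SD[R] = (11 - 0.5 - 8.0000) / 1.7974 = 1.3909.
Step 5: Two-sided p-value via normal approximation = 2*(1 - Phi(|z|)) = 0.164264.
Step 6: alpha = 0.1. fail to reject H0.

R = 11, z = 1.3909, p = 0.164264, fail to reject H0.


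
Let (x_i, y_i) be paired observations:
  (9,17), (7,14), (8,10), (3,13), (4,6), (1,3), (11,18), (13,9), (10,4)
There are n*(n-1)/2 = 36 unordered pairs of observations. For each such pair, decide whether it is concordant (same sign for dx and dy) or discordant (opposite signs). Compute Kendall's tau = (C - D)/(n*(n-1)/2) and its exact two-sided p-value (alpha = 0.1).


Step 1: Enumerate the 36 unordered pairs (i,j) with i<j and classify each by sign(x_j-x_i) * sign(y_j-y_i).
  (1,2):dx=-2,dy=-3->C; (1,3):dx=-1,dy=-7->C; (1,4):dx=-6,dy=-4->C; (1,5):dx=-5,dy=-11->C
  (1,6):dx=-8,dy=-14->C; (1,7):dx=+2,dy=+1->C; (1,8):dx=+4,dy=-8->D; (1,9):dx=+1,dy=-13->D
  (2,3):dx=+1,dy=-4->D; (2,4):dx=-4,dy=-1->C; (2,5):dx=-3,dy=-8->C; (2,6):dx=-6,dy=-11->C
  (2,7):dx=+4,dy=+4->C; (2,8):dx=+6,dy=-5->D; (2,9):dx=+3,dy=-10->D; (3,4):dx=-5,dy=+3->D
  (3,5):dx=-4,dy=-4->C; (3,6):dx=-7,dy=-7->C; (3,7):dx=+3,dy=+8->C; (3,8):dx=+5,dy=-1->D
  (3,9):dx=+2,dy=-6->D; (4,5):dx=+1,dy=-7->D; (4,6):dx=-2,dy=-10->C; (4,7):dx=+8,dy=+5->C
  (4,8):dx=+10,dy=-4->D; (4,9):dx=+7,dy=-9->D; (5,6):dx=-3,dy=-3->C; (5,7):dx=+7,dy=+12->C
  (5,8):dx=+9,dy=+3->C; (5,9):dx=+6,dy=-2->D; (6,7):dx=+10,dy=+15->C; (6,8):dx=+12,dy=+6->C
  (6,9):dx=+9,dy=+1->C; (7,8):dx=+2,dy=-9->D; (7,9):dx=-1,dy=-14->C; (8,9):dx=-3,dy=-5->C
Step 2: C = 23, D = 13, total pairs = 36.
Step 3: tau = (C - D)/(n(n-1)/2) = (23 - 13)/36 = 0.277778.
Step 4: Exact two-sided p-value (enumerate n! = 362880 permutations of y under H0): p = 0.358488.
Step 5: alpha = 0.1. fail to reject H0.

tau_b = 0.2778 (C=23, D=13), p = 0.358488, fail to reject H0.


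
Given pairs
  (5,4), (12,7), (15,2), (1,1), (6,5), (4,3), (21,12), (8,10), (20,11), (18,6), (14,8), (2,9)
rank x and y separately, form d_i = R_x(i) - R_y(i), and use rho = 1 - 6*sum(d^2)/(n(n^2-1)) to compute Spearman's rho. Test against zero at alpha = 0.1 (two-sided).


Step 1: Rank x and y separately (midranks; no ties here).
rank(x): 5->4, 12->7, 15->9, 1->1, 6->5, 4->3, 21->12, 8->6, 20->11, 18->10, 14->8, 2->2
rank(y): 4->4, 7->7, 2->2, 1->1, 5->5, 3->3, 12->12, 10->10, 11->11, 6->6, 8->8, 9->9
Step 2: d_i = R_x(i) - R_y(i); compute d_i^2.
  (4-4)^2=0, (7-7)^2=0, (9-2)^2=49, (1-1)^2=0, (5-5)^2=0, (3-3)^2=0, (12-12)^2=0, (6-10)^2=16, (11-11)^2=0, (10-6)^2=16, (8-8)^2=0, (2-9)^2=49
sum(d^2) = 130.
Step 3: rho = 1 - 6*130 / (12*(12^2 - 1)) = 1 - 780/1716 = 0.545455.
Step 4: Under H0, t = rho * sqrt((n-2)/(1-rho^2)) = 2.0580 ~ t(10).
Step 5: Two-sided p-value from the t-distribution with 10 df = 0.066612.
Step 6: alpha = 0.1. reject H0.

rho = 0.5455, p = 0.066612, reject H0 at alpha = 0.1.


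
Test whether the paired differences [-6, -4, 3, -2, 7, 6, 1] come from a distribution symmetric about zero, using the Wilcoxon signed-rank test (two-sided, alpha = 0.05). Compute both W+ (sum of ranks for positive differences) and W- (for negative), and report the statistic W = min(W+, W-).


Step 1: Drop any zero differences (none here) and take |d_i|.
|d| = [6, 4, 3, 2, 7, 6, 1]
Step 2: Midrank |d_i| (ties get averaged ranks).
ranks: |6|->5.5, |4|->4, |3|->3, |2|->2, |7|->7, |6|->5.5, |1|->1
Step 3: Attach original signs; sum ranks with positive sign and with negative sign.
W+ = 3 + 7 + 5.5 + 1 = 16.5
W- = 5.5 + 4 + 2 = 11.5
(Check: W+ + W- = 28 should equal n(n+1)/2 = 28.)
Step 4: Test statistic W = min(W+, W-) = 11.5.
Step 5: Ties in |d|, so use the tie-corrected normal approximation.
        E[W] = n(n+1)/4 = 7*8/4 = 14.
        Tie groups: |d|=6 (t=2); sum(t^3 - t) = 6.
        Var[W] = n(n+1)(2n+1)/24 - sum(t^3-t)/48 = 840/24 - 6/48 = 34.875.
        z = (W - E[W]) / sqrt(Var[W]) = (11.5 - 14) / 5.9055 = -0.4233.
        Two-sided p = 2*Phi(z) = 0.672052.
Step 6: alpha = 0.05. fail to reject H0.

W+ = 16.5, W- = 11.5, W = min = 11.5, p = 0.672052, fail to reject H0.


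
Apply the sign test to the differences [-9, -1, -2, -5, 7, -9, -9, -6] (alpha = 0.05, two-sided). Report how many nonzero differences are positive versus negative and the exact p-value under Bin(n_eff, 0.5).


Step 1: Discard zero differences. Original n = 8; n_eff = number of nonzero differences = 8.
Nonzero differences (with sign): -9, -1, -2, -5, +7, -9, -9, -6
Step 2: Count signs: positive = 1, negative = 7.
Step 3: Under H0: P(positive) = 0.5, so the number of positives S ~ Bin(8, 0.5).
Step 4: Two-sided exact p-value = sum of Bin(8,0.5) probabilities at or below the observed probability = 0.070312.
Step 5: alpha = 0.05. fail to reject H0.

n_eff = 8, pos = 1, neg = 7, p = 0.070312, fail to reject H0.


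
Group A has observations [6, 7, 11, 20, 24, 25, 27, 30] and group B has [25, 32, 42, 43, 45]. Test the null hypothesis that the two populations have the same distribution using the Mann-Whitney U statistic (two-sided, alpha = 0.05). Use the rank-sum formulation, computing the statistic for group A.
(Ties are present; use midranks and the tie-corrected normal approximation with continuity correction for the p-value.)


Step 1: Combine and sort all 13 observations; assign midranks.
sorted (value, group): (6,X), (7,X), (11,X), (20,X), (24,X), (25,X), (25,Y), (27,X), (30,X), (32,Y), (42,Y), (43,Y), (45,Y)
ranks: 6->1, 7->2, 11->3, 20->4, 24->5, 25->6.5, 25->6.5, 27->8, 30->9, 32->10, 42->11, 43->12, 45->13
Step 2: Rank sum for X: R1 = 1 + 2 + 3 + 4 + 5 + 6.5 + 8 + 9 = 38.5.
Step 3: U_X = R1 - n1(n1+1)/2 = 38.5 - 8*9/2 = 38.5 - 36 = 2.5.
       U_Y = n1*n2 - U_X = 40 - 2.5 = 37.5.
Step 4: Ties are present, so use the tie-corrected normal approximation (with continuity correction) for the p-value.
Step 5: p-value = 0.012704; compare to alpha = 0.05. reject H0.

U_X = 2.5, p = 0.012704, reject H0 at alpha = 0.05.


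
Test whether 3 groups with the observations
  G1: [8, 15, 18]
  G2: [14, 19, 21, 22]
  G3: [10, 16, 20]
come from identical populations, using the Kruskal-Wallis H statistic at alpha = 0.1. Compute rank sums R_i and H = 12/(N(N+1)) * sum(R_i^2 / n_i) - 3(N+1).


Step 1: Combine all N = 10 observations and assign midranks.
sorted (value, group, rank): (8,G1,1), (10,G3,2), (14,G2,3), (15,G1,4), (16,G3,5), (18,G1,6), (19,G2,7), (20,G3,8), (21,G2,9), (22,G2,10)
Step 2: Sum ranks within each group.
R_1 = 11 (n_1 = 3)
R_2 = 29 (n_2 = 4)
R_3 = 15 (n_3 = 3)
Step 3: H = 12/(N(N+1)) * sum(R_i^2/n_i) - 3(N+1)
     = 12/(10*11) * (11^2/3 + 29^2/4 + 15^2/3) - 3*11
     = 0.109091 * 325.583 - 33
     = 2.518182.
Step 4: No ties, so H is used without correction.
Step 5: Under H0, H ~ chi^2(2); p-value = 0.283912.
Step 6: alpha = 0.1. fail to reject H0.

H = 2.5182, df = 2, p = 0.283912, fail to reject H0.


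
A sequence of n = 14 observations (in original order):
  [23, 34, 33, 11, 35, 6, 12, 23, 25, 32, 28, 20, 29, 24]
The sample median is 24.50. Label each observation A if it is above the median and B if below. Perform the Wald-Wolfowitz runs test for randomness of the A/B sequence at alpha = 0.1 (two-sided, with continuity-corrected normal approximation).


Step 1: Compute median = 24.50; label A = above, B = below.
Labels in order: BAABABBBAAABAB  (n_A = 7, n_B = 7)
Step 2: Count runs R = 9.
Step 3: Under H0 (random ordering), E[R] = 2*n_A*n_B/(n_A+n_B) + 1 = 2*7*7/14 + 1 = 8.0000.
        Var[R] = 2*n_A*n_B*(2*n_A*n_B - n_A - n_B) / ((n_A+n_B)^2 * (n_A+n_B-1)) = 8232/2548 = 3.2308.
        SD[R] = 1.7974.
Step 4: Continuity-corrected z = (R - 0.5 - E[R]) / SD[R] = (9 - 0.5 - 8.0000) / 1.7974 = 0.2782.
Step 5: Two-sided p-value via normal approximation = 2*(1 - Phi(|z|)) = 0.780879.
Step 6: alpha = 0.1. fail to reject H0.

R = 9, z = 0.2782, p = 0.780879, fail to reject H0.


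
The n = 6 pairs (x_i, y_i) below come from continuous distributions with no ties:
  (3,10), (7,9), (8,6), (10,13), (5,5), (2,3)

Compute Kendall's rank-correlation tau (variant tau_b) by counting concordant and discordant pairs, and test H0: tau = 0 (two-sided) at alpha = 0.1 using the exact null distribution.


Step 1: Enumerate the 15 unordered pairs (i,j) with i<j and classify each by sign(x_j-x_i) * sign(y_j-y_i).
  (1,2):dx=+4,dy=-1->D; (1,3):dx=+5,dy=-4->D; (1,4):dx=+7,dy=+3->C; (1,5):dx=+2,dy=-5->D
  (1,6):dx=-1,dy=-7->C; (2,3):dx=+1,dy=-3->D; (2,4):dx=+3,dy=+4->C; (2,5):dx=-2,dy=-4->C
  (2,6):dx=-5,dy=-6->C; (3,4):dx=+2,dy=+7->C; (3,5):dx=-3,dy=-1->C; (3,6):dx=-6,dy=-3->C
  (4,5):dx=-5,dy=-8->C; (4,6):dx=-8,dy=-10->C; (5,6):dx=-3,dy=-2->C
Step 2: C = 11, D = 4, total pairs = 15.
Step 3: tau = (C - D)/(n(n-1)/2) = (11 - 4)/15 = 0.466667.
Step 4: Exact two-sided p-value (enumerate n! = 720 permutations of y under H0): p = 0.272222.
Step 5: alpha = 0.1. fail to reject H0.

tau_b = 0.4667 (C=11, D=4), p = 0.272222, fail to reject H0.


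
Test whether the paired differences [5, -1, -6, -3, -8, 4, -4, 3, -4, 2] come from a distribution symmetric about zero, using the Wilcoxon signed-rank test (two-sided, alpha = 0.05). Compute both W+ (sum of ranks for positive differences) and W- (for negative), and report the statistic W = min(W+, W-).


Step 1: Drop any zero differences (none here) and take |d_i|.
|d| = [5, 1, 6, 3, 8, 4, 4, 3, 4, 2]
Step 2: Midrank |d_i| (ties get averaged ranks).
ranks: |5|->8, |1|->1, |6|->9, |3|->3.5, |8|->10, |4|->6, |4|->6, |3|->3.5, |4|->6, |2|->2
Step 3: Attach original signs; sum ranks with positive sign and with negative sign.
W+ = 8 + 6 + 3.5 + 2 = 19.5
W- = 1 + 9 + 3.5 + 10 + 6 + 6 = 35.5
(Check: W+ + W- = 55 should equal n(n+1)/2 = 55.)
Step 4: Test statistic W = min(W+, W-) = 19.5.
Step 5: Ties in |d|, so use the tie-corrected normal approximation.
        E[W] = n(n+1)/4 = 10*11/4 = 27.5.
        Tie groups: |d|=3 (t=2), |d|=4 (t=3); sum(t^3 - t) = 30.
        Var[W] = n(n+1)(2n+1)/24 - sum(t^3-t)/48 = 2310/24 - 30/48 = 95.625.
        z = (W - E[W]) / sqrt(Var[W]) = (19.5 - 27.5) / 9.7788 = -0.8181.
        Two-sided p = 2*Phi(z) = 0.413302.
Step 6: alpha = 0.05. fail to reject H0.

W+ = 19.5, W- = 35.5, W = min = 19.5, p = 0.413302, fail to reject H0.


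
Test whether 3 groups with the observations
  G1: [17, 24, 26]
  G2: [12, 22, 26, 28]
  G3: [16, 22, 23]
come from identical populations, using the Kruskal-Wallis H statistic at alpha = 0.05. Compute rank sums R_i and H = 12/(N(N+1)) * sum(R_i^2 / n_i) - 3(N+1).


Step 1: Combine all N = 10 observations and assign midranks.
sorted (value, group, rank): (12,G2,1), (16,G3,2), (17,G1,3), (22,G2,4.5), (22,G3,4.5), (23,G3,6), (24,G1,7), (26,G1,8.5), (26,G2,8.5), (28,G2,10)
Step 2: Sum ranks within each group.
R_1 = 18.5 (n_1 = 3)
R_2 = 24 (n_2 = 4)
R_3 = 12.5 (n_3 = 3)
Step 3: H = 12/(N(N+1)) * sum(R_i^2/n_i) - 3(N+1)
     = 12/(10*11) * (18.5^2/3 + 24^2/4 + 12.5^2/3) - 3*11
     = 0.109091 * 310.167 - 33
     = 0.836364.
Step 4: Ties present; correction factor C = 1 - 12/(10^3 - 10) = 0.987879. Corrected H = 0.836364 / 0.987879 = 0.846626.
Step 5: Under H0, H ~ chi^2(2); p-value = 0.654874.
Step 6: alpha = 0.05. fail to reject H0.

H = 0.8466, df = 2, p = 0.654874, fail to reject H0.


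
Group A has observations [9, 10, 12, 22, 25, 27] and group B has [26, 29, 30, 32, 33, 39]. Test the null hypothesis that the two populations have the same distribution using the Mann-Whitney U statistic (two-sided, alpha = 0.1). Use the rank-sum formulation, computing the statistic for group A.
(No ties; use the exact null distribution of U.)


Step 1: Combine and sort all 12 observations; assign midranks.
sorted (value, group): (9,X), (10,X), (12,X), (22,X), (25,X), (26,Y), (27,X), (29,Y), (30,Y), (32,Y), (33,Y), (39,Y)
ranks: 9->1, 10->2, 12->3, 22->4, 25->5, 26->6, 27->7, 29->8, 30->9, 32->10, 33->11, 39->12
Step 2: Rank sum for X: R1 = 1 + 2 + 3 + 4 + 5 + 7 = 22.
Step 3: U_X = R1 - n1(n1+1)/2 = 22 - 6*7/2 = 22 - 21 = 1.
       U_Y = n1*n2 - U_X = 36 - 1 = 35.
Step 4: No ties, so the exact null distribution of U (based on enumerating the C(12,6) = 924 equally likely rank assignments) gives the two-sided p-value.
Step 5: p-value = 0.004329; compare to alpha = 0.1. reject H0.

U_X = 1, p = 0.004329, reject H0 at alpha = 0.1.


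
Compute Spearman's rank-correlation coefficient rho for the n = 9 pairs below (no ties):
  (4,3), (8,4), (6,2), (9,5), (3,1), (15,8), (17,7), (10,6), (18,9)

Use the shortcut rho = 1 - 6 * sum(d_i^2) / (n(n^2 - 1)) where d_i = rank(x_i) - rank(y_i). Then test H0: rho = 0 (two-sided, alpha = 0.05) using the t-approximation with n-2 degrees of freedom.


Step 1: Rank x and y separately (midranks; no ties here).
rank(x): 4->2, 8->4, 6->3, 9->5, 3->1, 15->7, 17->8, 10->6, 18->9
rank(y): 3->3, 4->4, 2->2, 5->5, 1->1, 8->8, 7->7, 6->6, 9->9
Step 2: d_i = R_x(i) - R_y(i); compute d_i^2.
  (2-3)^2=1, (4-4)^2=0, (3-2)^2=1, (5-5)^2=0, (1-1)^2=0, (7-8)^2=1, (8-7)^2=1, (6-6)^2=0, (9-9)^2=0
sum(d^2) = 4.
Step 3: rho = 1 - 6*4 / (9*(9^2 - 1)) = 1 - 24/720 = 0.966667.
Step 4: Under H0, t = rho * sqrt((n-2)/(1-rho^2)) = 9.9890 ~ t(7).
Step 5: Two-sided p-value from the t-distribution with 7 df = 0.000022.
Step 6: alpha = 0.05. reject H0.

rho = 0.9667, p = 0.000022, reject H0 at alpha = 0.05.


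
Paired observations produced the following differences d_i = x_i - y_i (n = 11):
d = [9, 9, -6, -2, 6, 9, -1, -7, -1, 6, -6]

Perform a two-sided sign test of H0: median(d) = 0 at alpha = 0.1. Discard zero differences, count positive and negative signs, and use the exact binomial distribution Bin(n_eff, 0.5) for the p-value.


Step 1: Discard zero differences. Original n = 11; n_eff = number of nonzero differences = 11.
Nonzero differences (with sign): +9, +9, -6, -2, +6, +9, -1, -7, -1, +6, -6
Step 2: Count signs: positive = 5, negative = 6.
Step 3: Under H0: P(positive) = 0.5, so the number of positives S ~ Bin(11, 0.5).
Step 4: Two-sided exact p-value = sum of Bin(11,0.5) probabilities at or below the observed probability = 1.000000.
Step 5: alpha = 0.1. fail to reject H0.

n_eff = 11, pos = 5, neg = 6, p = 1.000000, fail to reject H0.


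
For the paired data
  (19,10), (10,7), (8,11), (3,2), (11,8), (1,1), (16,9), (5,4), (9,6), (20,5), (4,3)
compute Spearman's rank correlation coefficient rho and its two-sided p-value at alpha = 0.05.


Step 1: Rank x and y separately (midranks; no ties here).
rank(x): 19->10, 10->7, 8->5, 3->2, 11->8, 1->1, 16->9, 5->4, 9->6, 20->11, 4->3
rank(y): 10->10, 7->7, 11->11, 2->2, 8->8, 1->1, 9->9, 4->4, 6->6, 5->5, 3->3
Step 2: d_i = R_x(i) - R_y(i); compute d_i^2.
  (10-10)^2=0, (7-7)^2=0, (5-11)^2=36, (2-2)^2=0, (8-8)^2=0, (1-1)^2=0, (9-9)^2=0, (4-4)^2=0, (6-6)^2=0, (11-5)^2=36, (3-3)^2=0
sum(d^2) = 72.
Step 3: rho = 1 - 6*72 / (11*(11^2 - 1)) = 1 - 432/1320 = 0.672727.
Step 4: Under H0, t = rho * sqrt((n-2)/(1-rho^2)) = 2.7277 ~ t(9).
Step 5: Two-sided p-value from the t-distribution with 9 df = 0.023313.
Step 6: alpha = 0.05. reject H0.

rho = 0.6727, p = 0.023313, reject H0 at alpha = 0.05.


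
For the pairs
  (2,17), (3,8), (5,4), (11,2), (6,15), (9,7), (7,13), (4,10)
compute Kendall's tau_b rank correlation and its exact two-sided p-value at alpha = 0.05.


Step 1: Enumerate the 28 unordered pairs (i,j) with i<j and classify each by sign(x_j-x_i) * sign(y_j-y_i).
  (1,2):dx=+1,dy=-9->D; (1,3):dx=+3,dy=-13->D; (1,4):dx=+9,dy=-15->D; (1,5):dx=+4,dy=-2->D
  (1,6):dx=+7,dy=-10->D; (1,7):dx=+5,dy=-4->D; (1,8):dx=+2,dy=-7->D; (2,3):dx=+2,dy=-4->D
  (2,4):dx=+8,dy=-6->D; (2,5):dx=+3,dy=+7->C; (2,6):dx=+6,dy=-1->D; (2,7):dx=+4,dy=+5->C
  (2,8):dx=+1,dy=+2->C; (3,4):dx=+6,dy=-2->D; (3,5):dx=+1,dy=+11->C; (3,6):dx=+4,dy=+3->C
  (3,7):dx=+2,dy=+9->C; (3,8):dx=-1,dy=+6->D; (4,5):dx=-5,dy=+13->D; (4,6):dx=-2,dy=+5->D
  (4,7):dx=-4,dy=+11->D; (4,8):dx=-7,dy=+8->D; (5,6):dx=+3,dy=-8->D; (5,7):dx=+1,dy=-2->D
  (5,8):dx=-2,dy=-5->C; (6,7):dx=-2,dy=+6->D; (6,8):dx=-5,dy=+3->D; (7,8):dx=-3,dy=-3->C
Step 2: C = 8, D = 20, total pairs = 28.
Step 3: tau = (C - D)/(n(n-1)/2) = (8 - 20)/28 = -0.428571.
Step 4: Exact two-sided p-value (enumerate n! = 40320 permutations of y under H0): p = 0.178869.
Step 5: alpha = 0.05. fail to reject H0.

tau_b = -0.4286 (C=8, D=20), p = 0.178869, fail to reject H0.


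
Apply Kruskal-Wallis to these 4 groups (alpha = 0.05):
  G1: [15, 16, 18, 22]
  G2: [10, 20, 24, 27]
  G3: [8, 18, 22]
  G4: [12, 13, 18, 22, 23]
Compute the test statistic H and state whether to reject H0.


Step 1: Combine all N = 16 observations and assign midranks.
sorted (value, group, rank): (8,G3,1), (10,G2,2), (12,G4,3), (13,G4,4), (15,G1,5), (16,G1,6), (18,G1,8), (18,G3,8), (18,G4,8), (20,G2,10), (22,G1,12), (22,G3,12), (22,G4,12), (23,G4,14), (24,G2,15), (27,G2,16)
Step 2: Sum ranks within each group.
R_1 = 31 (n_1 = 4)
R_2 = 43 (n_2 = 4)
R_3 = 21 (n_3 = 3)
R_4 = 41 (n_4 = 5)
Step 3: H = 12/(N(N+1)) * sum(R_i^2/n_i) - 3(N+1)
     = 12/(16*17) * (31^2/4 + 43^2/4 + 21^2/3 + 41^2/5) - 3*17
     = 0.044118 * 1185.7 - 51
     = 1.310294.
Step 4: Ties present; correction factor C = 1 - 48/(16^3 - 16) = 0.988235. Corrected H = 1.310294 / 0.988235 = 1.325893.
Step 5: Under H0, H ~ chi^2(3); p-value = 0.722994.
Step 6: alpha = 0.05. fail to reject H0.

H = 1.3259, df = 3, p = 0.722994, fail to reject H0.


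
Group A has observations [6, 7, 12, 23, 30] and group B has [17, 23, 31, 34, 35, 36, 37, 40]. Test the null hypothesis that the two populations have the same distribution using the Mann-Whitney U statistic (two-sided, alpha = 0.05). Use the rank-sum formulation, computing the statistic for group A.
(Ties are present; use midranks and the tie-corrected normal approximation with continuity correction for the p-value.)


Step 1: Combine and sort all 13 observations; assign midranks.
sorted (value, group): (6,X), (7,X), (12,X), (17,Y), (23,X), (23,Y), (30,X), (31,Y), (34,Y), (35,Y), (36,Y), (37,Y), (40,Y)
ranks: 6->1, 7->2, 12->3, 17->4, 23->5.5, 23->5.5, 30->7, 31->8, 34->9, 35->10, 36->11, 37->12, 40->13
Step 2: Rank sum for X: R1 = 1 + 2 + 3 + 5.5 + 7 = 18.5.
Step 3: U_X = R1 - n1(n1+1)/2 = 18.5 - 5*6/2 = 18.5 - 15 = 3.5.
       U_Y = n1*n2 - U_X = 40 - 3.5 = 36.5.
Step 4: Ties are present, so use the tie-corrected normal approximation (with continuity correction) for the p-value.
Step 5: p-value = 0.019007; compare to alpha = 0.05. reject H0.

U_X = 3.5, p = 0.019007, reject H0 at alpha = 0.05.
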